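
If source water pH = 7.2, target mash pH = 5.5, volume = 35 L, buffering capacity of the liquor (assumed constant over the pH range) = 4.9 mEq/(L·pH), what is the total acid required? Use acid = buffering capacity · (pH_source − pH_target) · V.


acid = 4.9 · (7.2 − 5.5) · 35

291.5500 mEq


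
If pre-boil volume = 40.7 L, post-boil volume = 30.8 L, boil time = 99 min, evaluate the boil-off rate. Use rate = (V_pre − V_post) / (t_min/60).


rate = (40.7 − 30.8) / (99/60)

6.0000 L/hr


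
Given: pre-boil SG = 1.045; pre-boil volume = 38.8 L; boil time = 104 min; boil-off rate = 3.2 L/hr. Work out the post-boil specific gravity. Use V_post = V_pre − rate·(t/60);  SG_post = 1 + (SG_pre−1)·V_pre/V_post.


V_post = 38.8 − 3.2·(104/60) = 33.2533
SG_post = 1 + (1.045 − 1)·38.8/33.2533

1.0525


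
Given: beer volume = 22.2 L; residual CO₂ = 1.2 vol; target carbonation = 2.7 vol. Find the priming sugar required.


sugar = (target − residual)·4.0·V
sugar = (2.7 − 1.2)·4.0·22.2

133.2000 g


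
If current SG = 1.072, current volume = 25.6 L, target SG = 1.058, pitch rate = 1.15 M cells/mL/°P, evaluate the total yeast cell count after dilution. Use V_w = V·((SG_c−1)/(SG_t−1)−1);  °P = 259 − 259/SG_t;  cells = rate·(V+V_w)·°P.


V_w = 25.6·((1.072−1)/(1.058−1)−1) = 6.1793
V_final = 25.6 + 6.1793 = 31.7793
°P = 259 − 259/1.058 = 14.1985
cells = 1.15·31.7793·14.1985

518.9009 billion cells


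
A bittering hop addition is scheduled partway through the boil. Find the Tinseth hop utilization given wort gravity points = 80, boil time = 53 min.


U = 1.65·0.000125^(GP/1000) · (1 − e^(−0.04·t))/4.15
bigness = 1.65·0.000125^(80/1000) = 0.8040
boil_factor = (1 − e^(−0.04·53))/4.15 = 0.2120
U = 0.8040 · 0.2120

0.1705


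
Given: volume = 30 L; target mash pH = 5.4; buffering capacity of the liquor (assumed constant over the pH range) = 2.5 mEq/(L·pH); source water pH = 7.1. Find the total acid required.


acid = buffering capacity · (pH_source − pH_target) · V
acid = 2.5 · (7.1 − 5.4) · 30

127.5000 mEq


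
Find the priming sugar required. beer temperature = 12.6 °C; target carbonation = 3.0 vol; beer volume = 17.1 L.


residual = 14.695·(0.01821 + 0.09011·e^(−0.04·T));  sugar = (target − residual)·4.0·V
residual = 14.695·(0.01821 + 0.09011·e^(−0.04·12.6)) = 1.0675
sugar = (3.0 − 1.0675)·4.0·17.1

132.1804 g


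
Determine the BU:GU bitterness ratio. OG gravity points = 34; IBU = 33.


BU:GU = IBU / OG_points
BU:GU = 33 / 34

0.9706


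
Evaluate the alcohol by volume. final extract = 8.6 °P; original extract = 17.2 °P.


SG = 259/(259 − P);  ABV = (OG − FG)·131.25
OG = 259/(259 − 17.2) = 1.0711
FG = 259/(259 − 8.6) = 1.0343
ABV = (1.0711 − 1.0343)·131.25

4.8284 % ABV


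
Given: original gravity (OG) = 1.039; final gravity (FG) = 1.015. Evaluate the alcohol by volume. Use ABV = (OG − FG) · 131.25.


ABV = (1.039 − 1.015) · 131.25

3.1500 % ABV


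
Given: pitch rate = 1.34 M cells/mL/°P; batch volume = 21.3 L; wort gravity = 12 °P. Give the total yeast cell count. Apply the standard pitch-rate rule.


cells (billions) = rate · V_L · °P
cells = 1.34 · 21.3 · 12

342.5040 billion cells


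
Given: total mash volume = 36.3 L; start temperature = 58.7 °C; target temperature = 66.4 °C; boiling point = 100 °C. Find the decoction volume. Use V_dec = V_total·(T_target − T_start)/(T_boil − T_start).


V_dec = 36.3·(66.4 − 58.7)/(100 − 58.7)

6.7678 L


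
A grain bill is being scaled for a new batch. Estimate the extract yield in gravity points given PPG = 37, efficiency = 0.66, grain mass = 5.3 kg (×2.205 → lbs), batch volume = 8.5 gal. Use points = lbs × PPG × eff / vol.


lbs = 5.3 × 2.205 = 11.6865
points = 11.6865 × 37 × 0.66 / 8.5

33.5746 points


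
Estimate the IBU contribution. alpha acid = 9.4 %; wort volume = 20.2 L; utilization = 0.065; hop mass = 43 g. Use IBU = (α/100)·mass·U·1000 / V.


IBU = (9.4/100)·43·0.065·1000 / 20.2

13.0064 IBU


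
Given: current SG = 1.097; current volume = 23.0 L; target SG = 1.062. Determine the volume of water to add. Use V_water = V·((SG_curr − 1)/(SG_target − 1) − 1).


V_water = 23.0·((1.097 − 1)/(1.062 − 1) − 1)

12.9839 L


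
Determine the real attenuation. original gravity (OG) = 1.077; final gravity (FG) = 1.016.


AA = (OG−FG)/(OG−1)·100;  RA = AA·0.8192
AA = (1.077 − 1.016)/(1.077 − 1)·100 = 79.2208
RA = 79.2208·0.8192

64.8977 %


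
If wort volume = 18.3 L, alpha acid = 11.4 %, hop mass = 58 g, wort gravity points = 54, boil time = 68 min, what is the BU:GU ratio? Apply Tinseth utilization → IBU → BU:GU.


U = 1.65·0.000125^(GP/1000)·(1−e^(−0.04t))/4.15;  IBU = (α/100)·m·U·1000/V;  BU:GU = IBU/GP
U = 1.65·0.000125^(54/1000)·(1−e^(−0.04·68))/4.15 = 0.2286
IBU = (11.4/100)·58·0.2286·1000/18.3 = 82.5954
BU:GU = 82.5954/54

1.5295


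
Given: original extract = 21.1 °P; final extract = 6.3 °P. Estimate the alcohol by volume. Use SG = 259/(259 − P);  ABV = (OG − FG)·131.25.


OG = 259/(259 − 21.1) = 1.0887
FG = 259/(259 − 6.3) = 1.0249
ABV = (1.0887 − 1.0249)·131.25

8.3688 % ABV


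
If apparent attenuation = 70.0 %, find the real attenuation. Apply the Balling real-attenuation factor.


RA = AA · 0.8192
RA = 70.0 · 0.8192

57.3440 %


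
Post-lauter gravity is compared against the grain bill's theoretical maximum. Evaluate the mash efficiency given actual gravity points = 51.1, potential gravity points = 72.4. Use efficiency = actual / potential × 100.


efficiency = 51.1 / 72.4 × 100

70.5801 %


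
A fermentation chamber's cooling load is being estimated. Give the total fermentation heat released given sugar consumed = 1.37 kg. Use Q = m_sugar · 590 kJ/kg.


Q = 1.37 · 590

808.3000 kJ


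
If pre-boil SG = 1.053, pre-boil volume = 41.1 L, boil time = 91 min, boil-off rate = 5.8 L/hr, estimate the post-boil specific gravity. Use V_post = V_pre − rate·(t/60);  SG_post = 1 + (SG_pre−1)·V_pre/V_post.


V_post = 41.1 − 5.8·(91/60) = 32.3033
SG_post = 1 + (1.053 − 1)·41.1/32.3033

1.0674


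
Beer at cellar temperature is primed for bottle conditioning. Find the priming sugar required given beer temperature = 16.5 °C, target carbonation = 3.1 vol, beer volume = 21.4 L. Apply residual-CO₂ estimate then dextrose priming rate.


residual = 14.695·(0.01821 + 0.09011·e^(−0.04·T));  sugar = (target − residual)·4.0·V
residual = 14.695·(0.01821 + 0.09011·e^(−0.04·16.5)) = 0.9520
sugar = (3.1 − 0.9520)·4.0·21.4

183.8694 g


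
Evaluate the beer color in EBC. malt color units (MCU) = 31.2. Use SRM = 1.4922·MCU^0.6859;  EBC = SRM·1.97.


SRM = 1.4922·31.2^0.6859 = 15.8004
EBC = 15.8004·1.97

31.1268 EBC


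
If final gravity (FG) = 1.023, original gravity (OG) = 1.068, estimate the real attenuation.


AA = (OG−FG)/(OG−1)·100;  RA = AA·0.8192
AA = (1.068 − 1.023)/(1.068 − 1)·100 = 66.1765
RA = 66.1765·0.8192

54.2118 %


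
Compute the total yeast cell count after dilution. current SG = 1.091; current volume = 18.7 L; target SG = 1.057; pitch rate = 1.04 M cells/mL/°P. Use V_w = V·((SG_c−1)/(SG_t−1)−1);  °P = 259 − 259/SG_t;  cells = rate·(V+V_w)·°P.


V_w = 18.7·((1.091−1)/(1.057−1)−1) = 11.1544
V_final = 18.7 + 11.1544 = 29.8544
°P = 259 − 259/1.057 = 13.9669
cells = 1.04·29.8544·13.9669

433.6518 billion cells


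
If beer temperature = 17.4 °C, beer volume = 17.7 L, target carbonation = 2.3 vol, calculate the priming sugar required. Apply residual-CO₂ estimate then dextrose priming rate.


residual = 14.695·(0.01821 + 0.09011·e^(−0.04·T));  sugar = (target − residual)·4.0·V
residual = 14.695·(0.01821 + 0.09011·e^(−0.04·17.4)) = 0.9278
sugar = (2.3 − 0.9278)·4.0·17.7

97.1523 g


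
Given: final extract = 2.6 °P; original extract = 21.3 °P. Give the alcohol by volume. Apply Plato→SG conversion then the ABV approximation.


SG = 259/(259 − P);  ABV = (OG − FG)·131.25
OG = 259/(259 − 21.3) = 1.0896
FG = 259/(259 − 2.6) = 1.0101
ABV = (1.0896 − 1.0101)·131.25

10.4302 % ABV


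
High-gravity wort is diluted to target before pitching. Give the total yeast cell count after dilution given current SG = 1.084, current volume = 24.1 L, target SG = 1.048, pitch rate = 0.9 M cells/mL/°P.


V_w = V·((SG_c−1)/(SG_t−1)−1);  °P = 259 − 259/SG_t;  cells = rate·(V+V_w)·°P
V_w = 24.1·((1.084−1)/(1.048−1)−1) = 18.0750
V_final = 24.1 + 18.0750 = 42.1750
°P = 259 − 259/1.048 = 11.8626
cells = 0.9·42.1750·11.8626

450.2745 billion cells


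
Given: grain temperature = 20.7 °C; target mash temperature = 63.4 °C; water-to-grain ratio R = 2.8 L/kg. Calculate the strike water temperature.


T_strike = (0.41/R)·(T_mash − T_grain) + T_mash
T_strike = (0.41/2.8)·(63.4 − 20.7) + 63.4

69.6525 °C


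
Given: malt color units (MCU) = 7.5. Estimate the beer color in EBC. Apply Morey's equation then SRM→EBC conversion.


SRM = 1.4922·MCU^0.6859;  EBC = SRM·1.97
SRM = 1.4922·7.5^0.6859 = 5.9434
EBC = 5.9434·1.97

11.7084 EBC


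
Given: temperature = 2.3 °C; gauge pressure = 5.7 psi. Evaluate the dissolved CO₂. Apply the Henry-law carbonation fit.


vols = (P + 14.695)·(0.01821 + 0.09011·e^(−0.04·T))
vols = (5.7 + 14.695)·(0.01821 + 0.09011·e^(−0.04·2.3))

2.0477 volumes


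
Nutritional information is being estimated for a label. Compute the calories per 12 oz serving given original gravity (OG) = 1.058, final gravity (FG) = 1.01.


ABW = (OG−FG)·131.25·0.79/FG;  °P = 259 − 259/SG (for OG→OE and FG→AE);  RE = 0.1808·OE + 0.8192·AE;  Cal = (6.9·ABW + 4·(RE−0.1))·FG·3.55
ABW = (1.058 − 1.01)·131.25·0.79/1.01 = 4.9277
OE = 259 − 259/1.058 = 14.1985 °P
AE = 259 − 259/1.01 = 2.5644 °P
RE = 0.1808·14.1985 + 0.8192·2.5644 = 4.6678 °P
Cal = (6.9·4.9277 + 4·(4.6678−0.1))·1.01·3.55

187.4231 kcal


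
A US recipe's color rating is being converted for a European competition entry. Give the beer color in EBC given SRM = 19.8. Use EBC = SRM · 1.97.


EBC = 19.8 · 1.97

39.0060 EBC


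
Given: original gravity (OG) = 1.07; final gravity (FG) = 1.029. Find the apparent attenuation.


AA = (OG − FG)/(OG − 1) · 100
AA = (1.07 − 1.029)/(1.07 − 1) · 100

58.5714 %


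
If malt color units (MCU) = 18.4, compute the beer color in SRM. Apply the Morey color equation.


SRM = 1.4922 · MCU^0.6859
SRM = 1.4922 · 18.4^0.6859

10.9993 SRM


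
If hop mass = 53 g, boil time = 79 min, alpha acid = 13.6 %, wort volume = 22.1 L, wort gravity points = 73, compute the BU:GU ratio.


U = 1.65·0.000125^(GP/1000)·(1−e^(−0.04t))/4.15;  IBU = (α/100)·m·U·1000/V;  BU:GU = IBU/GP
U = 1.65·0.000125^(73/1000)·(1−e^(−0.04·79))/4.15 = 0.1976
IBU = (13.6/100)·53·0.1976·1000/22.1 = 64.4325
BU:GU = 64.4325/73

0.8826


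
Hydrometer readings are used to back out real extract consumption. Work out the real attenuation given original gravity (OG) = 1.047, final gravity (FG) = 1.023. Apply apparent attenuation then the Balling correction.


AA = (OG−FG)/(OG−1)·100;  RA = AA·0.8192
AA = (1.047 − 1.023)/(1.047 − 1)·100 = 51.0638
RA = 51.0638·0.8192

41.8315 %


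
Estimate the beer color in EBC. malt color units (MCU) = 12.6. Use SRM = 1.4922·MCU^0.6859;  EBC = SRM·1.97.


SRM = 1.4922·12.6^0.6859 = 8.4834
EBC = 8.4834·1.97

16.7123 EBC


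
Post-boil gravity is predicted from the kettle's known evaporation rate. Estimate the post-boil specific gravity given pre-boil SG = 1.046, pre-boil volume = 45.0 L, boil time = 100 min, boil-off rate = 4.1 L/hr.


V_post = V_pre − rate·(t/60);  SG_post = 1 + (SG_pre−1)·V_pre/V_post
V_post = 45.0 − 4.1·(100/60) = 38.1667
SG_post = 1 + (1.046 − 1)·45.0/38.1667

1.0542


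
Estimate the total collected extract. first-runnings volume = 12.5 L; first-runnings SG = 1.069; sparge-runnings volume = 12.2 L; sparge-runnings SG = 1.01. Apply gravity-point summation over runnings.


total = Σ (SG_i − 1)·1000·V_i
first = (1.069 − 1)·1000·12.5 = 862.5000
sparge = (1.01 − 1)·1000·12.2 = 122.0000
total = 862.5000 + 122.0000

984.5000 gravity·L


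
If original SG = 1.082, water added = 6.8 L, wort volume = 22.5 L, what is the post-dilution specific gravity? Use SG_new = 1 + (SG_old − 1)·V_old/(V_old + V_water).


pts = (1.082 − 1)·1000·22.5/(22.5 + 6.8) = 62.9693
SG_new = 1 + 62.9693/1000

1.0630


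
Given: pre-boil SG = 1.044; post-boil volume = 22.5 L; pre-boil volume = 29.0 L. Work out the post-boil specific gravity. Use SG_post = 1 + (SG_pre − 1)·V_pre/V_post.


pts_pre = (1.044 − 1)·1000 = 44.0000
pts_post = 44.0000·29.0/22.5 = 56.7111
SG_post = 1 + 56.7111/1000

1.0567


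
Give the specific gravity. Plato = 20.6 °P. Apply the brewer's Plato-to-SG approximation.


SG = 259/(259 − P)
SG = 259/(259 − 20.6)

1.0864


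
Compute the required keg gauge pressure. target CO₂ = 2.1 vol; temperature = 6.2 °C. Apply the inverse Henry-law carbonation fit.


psi = vols/(0.01821 + 0.09011·e^(−0.04·T)) − 14.695
psi = 2.1/(0.01821 + 0.09011·e^(−0.04·6.2)) − 14.695

9.0262 psi


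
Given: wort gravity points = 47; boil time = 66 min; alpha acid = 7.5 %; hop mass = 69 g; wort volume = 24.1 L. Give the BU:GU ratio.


U = 1.65·0.000125^(GP/1000)·(1−e^(−0.04t))/4.15;  IBU = (α/100)·m·U·1000/V;  BU:GU = IBU/GP
U = 1.65·0.000125^(47/1000)·(1−e^(−0.04·66))/4.15 = 0.2420
IBU = (7.5/100)·69·0.2420·1000/24.1 = 51.9674
BU:GU = 51.9674/47

1.1057


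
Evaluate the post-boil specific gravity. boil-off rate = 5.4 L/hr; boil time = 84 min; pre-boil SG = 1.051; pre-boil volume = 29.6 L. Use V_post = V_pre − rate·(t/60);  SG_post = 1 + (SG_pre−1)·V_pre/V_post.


V_post = 29.6 − 5.4·(84/60) = 22.0400
SG_post = 1 + (1.051 − 1)·29.6/22.0400

1.0685


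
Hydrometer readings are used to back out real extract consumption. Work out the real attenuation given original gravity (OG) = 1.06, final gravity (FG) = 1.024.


AA = (OG−FG)/(OG−1)·100;  RA = AA·0.8192
AA = (1.06 − 1.024)/(1.06 − 1)·100 = 60.0000
RA = 60.0000·0.8192

49.1520 %


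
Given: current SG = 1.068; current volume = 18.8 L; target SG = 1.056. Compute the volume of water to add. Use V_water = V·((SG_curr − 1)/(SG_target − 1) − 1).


V_water = 18.8·((1.068 − 1)/(1.056 − 1) − 1)

4.0286 L


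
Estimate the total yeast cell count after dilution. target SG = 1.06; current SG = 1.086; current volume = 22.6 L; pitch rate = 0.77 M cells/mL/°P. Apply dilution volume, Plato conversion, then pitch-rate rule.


V_w = V·((SG_c−1)/(SG_t−1)−1);  °P = 259 − 259/SG_t;  cells = rate·(V+V_w)·°P
V_w = 22.6·((1.086−1)/(1.06−1)−1) = 9.7933
V_final = 22.6 + 9.7933 = 32.3933
°P = 259 − 259/1.06 = 14.6604
cells = 0.77·32.3933·14.6604

365.6718 billion cells


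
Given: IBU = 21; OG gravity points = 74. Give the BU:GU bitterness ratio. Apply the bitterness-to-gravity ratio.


BU:GU = IBU / OG_points
BU:GU = 21 / 74

0.2838


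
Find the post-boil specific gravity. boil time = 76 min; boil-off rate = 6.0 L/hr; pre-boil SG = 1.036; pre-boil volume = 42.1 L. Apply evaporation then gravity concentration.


V_post = V_pre − rate·(t/60);  SG_post = 1 + (SG_pre−1)·V_pre/V_post
V_post = 42.1 − 6.0·(76/60) = 34.5000
SG_post = 1 + (1.036 − 1)·42.1/34.5000

1.0439


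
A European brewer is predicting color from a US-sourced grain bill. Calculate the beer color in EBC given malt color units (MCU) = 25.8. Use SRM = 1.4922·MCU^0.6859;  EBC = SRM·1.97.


SRM = 1.4922·25.8^0.6859 = 13.8694
EBC = 13.8694·1.97

27.3227 EBC


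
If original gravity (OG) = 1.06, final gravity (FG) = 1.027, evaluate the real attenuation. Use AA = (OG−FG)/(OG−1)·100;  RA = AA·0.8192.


AA = (1.06 − 1.027)/(1.06 − 1)·100 = 55.0000
RA = 55.0000·0.8192

45.0560 %


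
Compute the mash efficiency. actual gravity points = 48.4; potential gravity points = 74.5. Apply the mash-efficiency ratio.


efficiency = actual / potential × 100
efficiency = 48.4 / 74.5 × 100

64.9664 %


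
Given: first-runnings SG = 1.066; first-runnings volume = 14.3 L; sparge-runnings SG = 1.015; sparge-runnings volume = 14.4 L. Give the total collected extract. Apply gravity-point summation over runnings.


total = Σ (SG_i − 1)·1000·V_i
first = (1.066 − 1)·1000·14.3 = 943.8000
sparge = (1.015 − 1)·1000·14.4 = 216.0000
total = 943.8000 + 216.0000

1159.8000 gravity·L


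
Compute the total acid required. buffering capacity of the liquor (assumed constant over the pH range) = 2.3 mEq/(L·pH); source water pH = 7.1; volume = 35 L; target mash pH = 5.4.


acid = buffering capacity · (pH_source − pH_target) · V
acid = 2.3 · (7.1 − 5.4) · 35

136.8500 mEq


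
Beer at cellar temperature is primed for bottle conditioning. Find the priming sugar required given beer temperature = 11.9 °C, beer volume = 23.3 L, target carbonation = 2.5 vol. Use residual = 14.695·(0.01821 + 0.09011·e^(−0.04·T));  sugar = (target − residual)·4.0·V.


residual = 14.695·(0.01821 + 0.09011·e^(−0.04·11.9)) = 1.0903
sugar = (2.5 − 1.0903)·4.0·23.3

131.3885 g


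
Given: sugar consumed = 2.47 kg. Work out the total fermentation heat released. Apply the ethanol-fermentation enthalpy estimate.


Q = m_sugar · 590 kJ/kg
Q = 2.47 · 590

1457.3000 kJ


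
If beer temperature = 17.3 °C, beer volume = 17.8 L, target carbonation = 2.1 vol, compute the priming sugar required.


residual = 14.695·(0.01821 + 0.09011·e^(−0.04·T));  sugar = (target − residual)·4.0·V
residual = 14.695·(0.01821 + 0.09011·e^(−0.04·17.3)) = 0.9304
sugar = (2.1 − 0.9304)·4.0·17.8

83.2727 g


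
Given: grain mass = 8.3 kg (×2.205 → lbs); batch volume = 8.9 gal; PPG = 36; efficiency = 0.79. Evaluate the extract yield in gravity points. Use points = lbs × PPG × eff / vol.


lbs = 8.3 × 2.205 = 18.3015
points = 18.3015 × 36 × 0.79 / 8.9

58.4825 points


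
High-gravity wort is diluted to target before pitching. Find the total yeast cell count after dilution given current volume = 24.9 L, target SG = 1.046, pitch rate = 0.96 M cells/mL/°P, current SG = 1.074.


V_w = V·((SG_c−1)/(SG_t−1)−1);  °P = 259 − 259/SG_t;  cells = rate·(V+V_w)·°P
V_w = 24.9·((1.074−1)/(1.046−1)−1) = 15.1565
V_final = 24.9 + 15.1565 = 40.0565
°P = 259 − 259/1.046 = 11.3901
cells = 0.96·40.0565·11.3901

437.9962 billion cells


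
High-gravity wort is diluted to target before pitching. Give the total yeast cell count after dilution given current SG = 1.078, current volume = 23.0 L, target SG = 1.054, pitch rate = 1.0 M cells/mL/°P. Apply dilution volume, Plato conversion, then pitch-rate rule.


V_w = V·((SG_c−1)/(SG_t−1)−1);  °P = 259 − 259/SG_t;  cells = rate·(V+V_w)·°P
V_w = 23.0·((1.078−1)/(1.054−1)−1) = 10.2222
V_final = 23.0 + 10.2222 = 33.2222
°P = 259 − 259/1.054 = 13.2694
cells = 1.0·33.2222·13.2694

440.8406 billion cells


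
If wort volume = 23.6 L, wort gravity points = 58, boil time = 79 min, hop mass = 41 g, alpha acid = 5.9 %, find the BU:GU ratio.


U = 1.65·0.000125^(GP/1000)·(1−e^(−0.04t))/4.15;  IBU = (α/100)·m·U·1000/V;  BU:GU = IBU/GP
U = 1.65·0.000125^(58/1000)·(1−e^(−0.04·79))/4.15 = 0.2261
IBU = (5.9/100)·41·0.2261·1000/23.6 = 23.1714
BU:GU = 23.1714/58

0.3995


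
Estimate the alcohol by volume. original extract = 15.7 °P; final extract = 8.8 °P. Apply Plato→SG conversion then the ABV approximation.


SG = 259/(259 − P);  ABV = (OG − FG)·131.25
OG = 259/(259 − 15.7) = 1.0645
FG = 259/(259 − 8.8) = 1.0352
ABV = (1.0645 − 1.0352)·131.25

3.8532 % ABV


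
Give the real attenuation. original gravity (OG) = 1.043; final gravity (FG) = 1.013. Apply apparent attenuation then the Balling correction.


AA = (OG−FG)/(OG−1)·100;  RA = AA·0.8192
AA = (1.043 − 1.013)/(1.043 − 1)·100 = 69.7674
RA = 69.7674·0.8192

57.1535 %


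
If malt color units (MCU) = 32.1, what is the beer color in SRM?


SRM = 1.4922 · MCU^0.6859
SRM = 1.4922 · 32.1^0.6859

16.1116 SRM


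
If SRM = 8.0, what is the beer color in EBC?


EBC = SRM · 1.97
EBC = 8.0 · 1.97

15.7600 EBC


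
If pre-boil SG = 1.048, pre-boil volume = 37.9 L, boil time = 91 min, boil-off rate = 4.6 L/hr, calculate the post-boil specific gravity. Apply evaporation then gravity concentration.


V_post = V_pre − rate·(t/60);  SG_post = 1 + (SG_pre−1)·V_pre/V_post
V_post = 37.9 − 4.6·(91/60) = 30.9233
SG_post = 1 + (1.048 − 1)·37.9/30.9233

1.0588


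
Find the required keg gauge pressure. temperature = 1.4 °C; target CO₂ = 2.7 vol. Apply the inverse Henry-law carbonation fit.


psi = vols/(0.01821 + 0.09011·e^(−0.04·T)) − 14.695
psi = 2.7/(0.01821 + 0.09011·e^(−0.04·1.4)) − 14.695

11.4140 psi


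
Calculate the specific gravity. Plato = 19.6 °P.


SG = 259/(259 − P)
SG = 259/(259 − 19.6)

1.0819


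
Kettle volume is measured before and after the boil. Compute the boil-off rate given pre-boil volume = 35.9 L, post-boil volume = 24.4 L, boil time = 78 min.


rate = (V_pre − V_post) / (t_min/60)
rate = (35.9 − 24.4) / (78/60)

8.8462 L/hr


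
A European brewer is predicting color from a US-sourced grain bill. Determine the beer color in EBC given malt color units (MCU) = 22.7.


SRM = 1.4922·MCU^0.6859;  EBC = SRM·1.97
SRM = 1.4922·22.7^0.6859 = 12.7036
EBC = 12.7036·1.97

25.0260 EBC


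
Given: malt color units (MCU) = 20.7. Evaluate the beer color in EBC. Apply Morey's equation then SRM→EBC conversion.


SRM = 1.4922·MCU^0.6859;  EBC = SRM·1.97
SRM = 1.4922·20.7^0.6859 = 11.9248
EBC = 11.9248·1.97

23.4919 EBC


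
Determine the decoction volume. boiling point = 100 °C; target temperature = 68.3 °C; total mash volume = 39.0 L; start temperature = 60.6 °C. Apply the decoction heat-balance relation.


V_dec = V_total·(T_target − T_start)/(T_boil − T_start)
V_dec = 39.0·(68.3 − 60.6)/(100 − 60.6)

7.6218 L


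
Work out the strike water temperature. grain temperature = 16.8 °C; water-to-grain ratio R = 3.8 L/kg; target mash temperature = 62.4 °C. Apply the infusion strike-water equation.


T_strike = (0.41/R)·(T_mash − T_grain) + T_mash
T_strike = (0.41/3.8)·(62.4 − 16.8) + 62.4

67.3200 °C


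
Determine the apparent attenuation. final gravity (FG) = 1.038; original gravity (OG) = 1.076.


AA = (OG − FG)/(OG − 1) · 100
AA = (1.076 − 1.038)/(1.076 − 1) · 100

50.0000 %


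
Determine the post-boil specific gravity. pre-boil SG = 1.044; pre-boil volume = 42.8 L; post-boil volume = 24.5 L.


SG_post = 1 + (SG_pre − 1)·V_pre/V_post
pts_pre = (1.044 − 1)·1000 = 44.0000
pts_post = 44.0000·42.8/24.5 = 76.8653
SG_post = 1 + 76.8653/1000

1.0769


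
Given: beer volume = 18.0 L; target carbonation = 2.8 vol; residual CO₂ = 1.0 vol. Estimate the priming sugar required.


sugar = (target − residual)·4.0·V
sugar = (2.8 − 1.0)·4.0·18.0

129.6000 g


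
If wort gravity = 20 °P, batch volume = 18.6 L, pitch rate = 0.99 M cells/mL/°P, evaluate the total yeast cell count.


cells (billions) = rate · V_L · °P
cells = 0.99 · 18.6 · 20

368.2800 billion cells


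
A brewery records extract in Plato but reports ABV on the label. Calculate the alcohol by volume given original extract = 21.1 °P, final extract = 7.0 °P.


SG = 259/(259 − P);  ABV = (OG − FG)·131.25
OG = 259/(259 − 21.1) = 1.0887
FG = 259/(259 − 7.0) = 1.0278
ABV = (1.0887 − 1.0278)·131.25

7.9951 % ABV


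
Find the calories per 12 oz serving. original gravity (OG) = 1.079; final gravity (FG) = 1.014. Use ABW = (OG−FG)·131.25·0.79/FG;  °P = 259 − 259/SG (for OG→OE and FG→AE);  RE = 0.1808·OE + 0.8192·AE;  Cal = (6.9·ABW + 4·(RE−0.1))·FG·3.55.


ABW = (1.079 − 1.014)·131.25·0.79/1.014 = 6.6466
OE = 259 − 259/1.079 = 18.9629 °P
AE = 259 − 259/1.014 = 3.5759 °P
RE = 0.1808·18.9629 + 0.8192·3.5759 = 6.3579 °P
Cal = (6.9·6.6466 + 4·(6.3579−0.1))·1.014·3.55

255.1950 kcal


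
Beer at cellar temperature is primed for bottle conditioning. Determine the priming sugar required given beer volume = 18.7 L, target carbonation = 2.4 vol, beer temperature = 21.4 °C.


residual = 14.695·(0.01821 + 0.09011·e^(−0.04·T));  sugar = (target − residual)·4.0·V
residual = 14.695·(0.01821 + 0.09011·e^(−0.04·21.4)) = 0.8302
sugar = (2.4 − 0.8302)·4.0·18.7

117.4226 g


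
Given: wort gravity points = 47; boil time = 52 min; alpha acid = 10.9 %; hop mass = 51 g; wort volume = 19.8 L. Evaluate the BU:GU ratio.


U = 1.65·0.000125^(GP/1000)·(1−e^(−0.04t))/4.15;  IBU = (α/100)·m·U·1000/V;  BU:GU = IBU/GP
U = 1.65·0.000125^(47/1000)·(1−e^(−0.04·52))/4.15 = 0.2281
IBU = (10.9/100)·51·0.2281·1000/19.8 = 64.0272
BU:GU = 64.0272/47

1.3623


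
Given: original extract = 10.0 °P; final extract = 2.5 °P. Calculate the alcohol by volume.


SG = 259/(259 − P);  ABV = (OG − FG)·131.25
OG = 259/(259 − 10.0) = 1.0402
FG = 259/(259 − 2.5) = 1.0097
ABV = (1.0402 − 1.0097)·131.25

3.9918 % ABV


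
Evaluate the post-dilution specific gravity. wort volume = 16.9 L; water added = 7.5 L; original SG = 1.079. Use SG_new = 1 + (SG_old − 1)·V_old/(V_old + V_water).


pts = (1.079 − 1)·1000·16.9/(16.9 + 7.5) = 54.7172
SG_new = 1 + 54.7172/1000

1.0547


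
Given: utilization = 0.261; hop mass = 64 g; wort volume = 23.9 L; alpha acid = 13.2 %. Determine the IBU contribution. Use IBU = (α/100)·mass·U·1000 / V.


IBU = (13.2/100)·64·0.261·1000 / 23.9

92.2564 IBU


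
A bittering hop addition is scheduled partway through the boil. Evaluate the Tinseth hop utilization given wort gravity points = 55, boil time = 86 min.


U = 1.65·0.000125^(GP/1000) · (1 − e^(−0.04·t))/4.15
bigness = 1.65·0.000125^(55/1000) = 1.0065
boil_factor = (1 − e^(−0.04·86))/4.15 = 0.2332
U = 1.0065 · 0.2332

0.2348


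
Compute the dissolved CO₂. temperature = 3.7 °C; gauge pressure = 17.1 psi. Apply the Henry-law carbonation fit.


vols = (P + 14.695)·(0.01821 + 0.09011·e^(−0.04·T))
vols = (17.1 + 14.695)·(0.01821 + 0.09011·e^(−0.04·3.7))

3.0499 volumes


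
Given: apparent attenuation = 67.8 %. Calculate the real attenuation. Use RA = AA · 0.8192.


RA = 67.8 · 0.8192

55.5418 %


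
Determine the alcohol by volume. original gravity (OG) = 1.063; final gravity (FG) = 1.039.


ABV = (OG − FG) · 131.25
ABV = (1.063 − 1.039) · 131.25

3.1500 % ABV


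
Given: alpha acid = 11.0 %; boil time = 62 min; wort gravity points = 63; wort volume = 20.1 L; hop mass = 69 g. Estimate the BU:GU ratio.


U = 1.65·0.000125^(GP/1000)·(1−e^(−0.04t))/4.15;  IBU = (α/100)·m·U·1000/V;  BU:GU = IBU/GP
U = 1.65·0.000125^(63/1000)·(1−e^(−0.04·62))/4.15 = 0.2068
IBU = (11.0/100)·69·0.2068·1000/20.1 = 78.0916
BU:GU = 78.0916/63

1.2395


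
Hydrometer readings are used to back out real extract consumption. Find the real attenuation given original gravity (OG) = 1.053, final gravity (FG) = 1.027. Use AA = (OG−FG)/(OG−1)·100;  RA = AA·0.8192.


AA = (1.053 − 1.027)/(1.053 − 1)·100 = 49.0566
RA = 49.0566·0.8192

40.1872 %


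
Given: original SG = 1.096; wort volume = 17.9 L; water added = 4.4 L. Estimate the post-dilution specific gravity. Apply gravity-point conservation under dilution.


SG_new = 1 + (SG_old − 1)·V_old/(V_old + V_water)
pts = (1.096 − 1)·1000·17.9/(17.9 + 4.4) = 77.0583
SG_new = 1 + 77.0583/1000

1.0771


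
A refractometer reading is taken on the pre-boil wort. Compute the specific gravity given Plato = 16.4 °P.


SG = 259/(259 − P)
SG = 259/(259 − 16.4)

1.0676


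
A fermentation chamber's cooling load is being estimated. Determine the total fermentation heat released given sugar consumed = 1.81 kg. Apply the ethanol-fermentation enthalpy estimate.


Q = m_sugar · 590 kJ/kg
Q = 1.81 · 590

1067.9000 kJ


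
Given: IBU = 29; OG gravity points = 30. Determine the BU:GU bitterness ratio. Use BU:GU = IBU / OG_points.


BU:GU = 29 / 30

0.9667


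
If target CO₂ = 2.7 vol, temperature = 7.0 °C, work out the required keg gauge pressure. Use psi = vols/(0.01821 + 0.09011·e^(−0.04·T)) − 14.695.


psi = 2.7/(0.01821 + 0.09011·e^(−0.04·7.0)) − 14.695

16.5863 psi


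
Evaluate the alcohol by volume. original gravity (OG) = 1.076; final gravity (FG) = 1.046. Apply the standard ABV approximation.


ABV = (OG − FG) · 131.25
ABV = (1.076 − 1.046) · 131.25

3.9375 % ABV


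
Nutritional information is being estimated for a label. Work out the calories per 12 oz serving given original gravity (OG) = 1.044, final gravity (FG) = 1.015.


ABW = (OG−FG)·131.25·0.79/FG;  °P = 259 − 259/SG (for OG→OE and FG→AE);  RE = 0.1808·OE + 0.8192·AE;  Cal = (6.9·ABW + 4·(RE−0.1))·FG·3.55
ABW = (1.044 − 1.015)·131.25·0.79/1.015 = 2.9625
OE = 259 − 259/1.044 = 10.9157 °P
AE = 259 − 259/1.015 = 3.8276 °P
RE = 0.1808·10.9157 + 0.8192·3.8276 = 5.1091 °P
Cal = (6.9·2.9625 + 4·(5.1091−0.1))·1.015·3.55

145.8514 kcal


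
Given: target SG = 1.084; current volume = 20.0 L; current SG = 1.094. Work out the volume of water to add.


V_water = V·((SG_curr − 1)/(SG_target − 1) − 1)
V_water = 20.0·((1.094 − 1)/(1.084 − 1) − 1)

2.3810 L


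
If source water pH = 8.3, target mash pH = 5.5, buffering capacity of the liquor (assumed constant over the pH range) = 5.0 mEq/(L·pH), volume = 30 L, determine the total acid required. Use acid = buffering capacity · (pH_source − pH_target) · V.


acid = 5.0 · (8.3 − 5.5) · 30

420.0000 mEq


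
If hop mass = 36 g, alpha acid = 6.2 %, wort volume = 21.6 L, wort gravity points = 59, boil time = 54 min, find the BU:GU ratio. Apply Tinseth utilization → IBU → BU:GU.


U = 1.65·0.000125^(GP/1000)·(1−e^(−0.04t))/4.15;  IBU = (α/100)·m·U·1000/V;  BU:GU = IBU/GP
U = 1.65·0.000125^(59/1000)·(1−e^(−0.04·54))/4.15 = 0.2070
IBU = (6.2/100)·36·0.2070·1000/21.6 = 21.3884
BU:GU = 21.3884/59

0.3625


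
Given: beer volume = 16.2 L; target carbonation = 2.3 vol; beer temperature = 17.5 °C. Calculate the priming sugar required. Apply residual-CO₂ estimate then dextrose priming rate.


residual = 14.695·(0.01821 + 0.09011·e^(−0.04·T));  sugar = (target − residual)·4.0·V
residual = 14.695·(0.01821 + 0.09011·e^(−0.04·17.5)) = 0.9252
sugar = (2.3 − 0.9252)·4.0·16.2

89.0898 g


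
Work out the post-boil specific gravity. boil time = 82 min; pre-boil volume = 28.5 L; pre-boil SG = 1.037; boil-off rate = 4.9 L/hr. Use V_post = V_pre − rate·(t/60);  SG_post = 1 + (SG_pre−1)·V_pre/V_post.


V_post = 28.5 − 4.9·(82/60) = 21.8033
SG_post = 1 + (1.037 − 1)·28.5/21.8033

1.0484


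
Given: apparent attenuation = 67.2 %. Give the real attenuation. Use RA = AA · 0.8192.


RA = 67.2 · 0.8192

55.0502 %


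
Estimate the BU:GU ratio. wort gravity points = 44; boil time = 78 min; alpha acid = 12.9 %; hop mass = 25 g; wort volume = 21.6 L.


U = 1.65·0.000125^(GP/1000)·(1−e^(−0.04t))/4.15;  IBU = (α/100)·m·U·1000/V;  BU:GU = IBU/GP
U = 1.65·0.000125^(44/1000)·(1−e^(−0.04·78))/4.15 = 0.2559
IBU = (12.9/100)·25·0.2559·1000/21.6 = 38.2087
BU:GU = 38.2087/44

0.8684


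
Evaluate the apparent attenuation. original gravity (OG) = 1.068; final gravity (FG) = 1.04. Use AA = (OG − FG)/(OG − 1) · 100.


AA = (1.068 − 1.04)/(1.068 − 1) · 100

41.1765 %


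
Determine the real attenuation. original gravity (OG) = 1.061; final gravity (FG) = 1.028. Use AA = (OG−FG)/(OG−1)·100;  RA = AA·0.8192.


AA = (1.061 − 1.028)/(1.061 − 1)·100 = 54.0984
RA = 54.0984·0.8192

44.3174 %


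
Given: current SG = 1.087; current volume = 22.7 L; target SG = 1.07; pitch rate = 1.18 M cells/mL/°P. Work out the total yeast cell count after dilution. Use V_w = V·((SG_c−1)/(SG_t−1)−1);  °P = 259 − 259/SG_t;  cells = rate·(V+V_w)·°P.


V_w = 22.7·((1.087−1)/(1.07−1)−1) = 5.5129
V_final = 22.7 + 5.5129 = 28.2129
°P = 259 − 259/1.07 = 16.9439
cells = 1.18·28.2129·16.9439

564.0831 billion cells


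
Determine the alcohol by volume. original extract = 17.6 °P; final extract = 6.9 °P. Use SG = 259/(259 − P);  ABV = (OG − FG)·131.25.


OG = 259/(259 − 17.6) = 1.0729
FG = 259/(259 − 6.9) = 1.0274
ABV = (1.0729 − 1.0274)·131.25

5.9769 % ABV


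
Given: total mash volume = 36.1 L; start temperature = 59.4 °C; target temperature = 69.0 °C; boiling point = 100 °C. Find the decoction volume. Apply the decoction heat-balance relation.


V_dec = V_total·(T_target − T_start)/(T_boil − T_start)
V_dec = 36.1·(69.0 − 59.4)/(100 − 59.4)

8.5360 L


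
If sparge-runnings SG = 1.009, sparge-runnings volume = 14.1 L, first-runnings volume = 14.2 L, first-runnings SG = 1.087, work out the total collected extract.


total = Σ (SG_i − 1)·1000·V_i
first = (1.087 − 1)·1000·14.2 = 1235.4000
sparge = (1.009 − 1)·1000·14.1 = 126.9000
total = 1235.4000 + 126.9000

1362.3000 gravity·L


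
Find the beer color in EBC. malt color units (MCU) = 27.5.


SRM = 1.4922·MCU^0.6859;  EBC = SRM·1.97
SRM = 1.4922·27.5^0.6859 = 14.4899
EBC = 14.4899·1.97

28.5451 EBC


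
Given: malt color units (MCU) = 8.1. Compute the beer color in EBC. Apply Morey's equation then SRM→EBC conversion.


SRM = 1.4922·MCU^0.6859;  EBC = SRM·1.97
SRM = 1.4922·8.1^0.6859 = 6.2655
EBC = 6.2655·1.97

12.3431 EBC


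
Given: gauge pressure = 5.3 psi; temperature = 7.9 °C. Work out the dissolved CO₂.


vols = (P + 14.695)·(0.01821 + 0.09011·e^(−0.04·T))
vols = (5.3 + 14.695)·(0.01821 + 0.09011·e^(−0.04·7.9))

1.6777 volumes


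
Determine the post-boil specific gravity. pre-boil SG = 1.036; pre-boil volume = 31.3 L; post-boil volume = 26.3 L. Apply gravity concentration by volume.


SG_post = 1 + (SG_pre − 1)·V_pre/V_post
pts_pre = (1.036 − 1)·1000 = 36.0000
pts_post = 36.0000·31.3/26.3 = 42.8441
SG_post = 1 + 42.8441/1000

1.0428


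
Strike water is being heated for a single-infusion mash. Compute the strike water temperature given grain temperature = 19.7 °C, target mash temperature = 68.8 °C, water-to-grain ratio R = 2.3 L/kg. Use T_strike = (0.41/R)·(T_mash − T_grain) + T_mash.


T_strike = (0.41/2.3)·(68.8 − 19.7) + 68.8

77.5526 °C


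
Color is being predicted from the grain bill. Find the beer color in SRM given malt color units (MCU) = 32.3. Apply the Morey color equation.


SRM = 1.4922 · MCU^0.6859
SRM = 1.4922 · 32.3^0.6859

16.1804 SRM


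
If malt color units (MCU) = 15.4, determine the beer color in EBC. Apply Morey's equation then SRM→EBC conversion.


SRM = 1.4922·MCU^0.6859;  EBC = SRM·1.97
SRM = 1.4922·15.4^0.6859 = 9.7353
EBC = 9.7353·1.97

19.1785 EBC


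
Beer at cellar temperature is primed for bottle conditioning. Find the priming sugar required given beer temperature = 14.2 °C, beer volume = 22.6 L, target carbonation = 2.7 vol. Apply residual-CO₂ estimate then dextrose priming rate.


residual = 14.695·(0.01821 + 0.09011·e^(−0.04·T));  sugar = (target − residual)·4.0·V
residual = 14.695·(0.01821 + 0.09011·e^(−0.04·14.2)) = 1.0179
sugar = (2.7 − 1.0179)·4.0·22.6

152.0578 g


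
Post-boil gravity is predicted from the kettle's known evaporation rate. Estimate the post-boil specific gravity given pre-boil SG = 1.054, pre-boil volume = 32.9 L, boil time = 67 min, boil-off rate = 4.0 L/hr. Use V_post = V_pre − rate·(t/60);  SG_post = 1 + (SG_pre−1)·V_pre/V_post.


V_post = 32.9 − 4.0·(67/60) = 28.4333
SG_post = 1 + (1.054 − 1)·32.9/28.4333

1.0625


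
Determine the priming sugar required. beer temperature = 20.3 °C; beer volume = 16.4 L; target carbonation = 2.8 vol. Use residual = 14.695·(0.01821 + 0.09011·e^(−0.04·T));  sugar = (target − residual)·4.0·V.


residual = 14.695·(0.01821 + 0.09011·e^(−0.04·20.3)) = 0.8555
sugar = (2.8 − 0.8555)·4.0·16.4

127.5602 g


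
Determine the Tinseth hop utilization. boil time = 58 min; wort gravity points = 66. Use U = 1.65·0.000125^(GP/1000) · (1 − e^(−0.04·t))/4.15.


bigness = 1.65·0.000125^(66/1000) = 0.9118
boil_factor = (1 − e^(−0.04·58))/4.15 = 0.2173
U = 0.9118 · 0.2173

0.1981


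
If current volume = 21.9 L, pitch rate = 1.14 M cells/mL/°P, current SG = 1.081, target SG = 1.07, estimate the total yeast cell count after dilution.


V_w = V·((SG_c−1)/(SG_t−1)−1);  °P = 259 − 259/SG_t;  cells = rate·(V+V_w)·°P
V_w = 21.9·((1.081−1)/(1.07−1)−1) = 3.4414
V_final = 21.9 + 3.4414 = 25.3414
°P = 259 − 259/1.07 = 16.9439
cells = 1.14·25.3414·16.9439

489.4969 billion cells


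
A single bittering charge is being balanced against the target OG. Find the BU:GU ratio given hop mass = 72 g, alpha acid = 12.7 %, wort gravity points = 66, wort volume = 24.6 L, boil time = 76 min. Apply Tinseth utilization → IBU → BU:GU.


U = 1.65·0.000125^(GP/1000)·(1−e^(−0.04t))/4.15;  IBU = (α/100)·m·U·1000/V;  BU:GU = IBU/GP
U = 1.65·0.000125^(66/1000)·(1−e^(−0.04·76))/4.15 = 0.2092
IBU = (12.7/100)·72·0.2092·1000/24.6 = 77.7580
BU:GU = 77.7580/66

1.1782


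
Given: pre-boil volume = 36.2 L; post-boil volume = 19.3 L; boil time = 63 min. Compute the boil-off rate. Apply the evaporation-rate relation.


rate = (V_pre − V_post) / (t_min/60)
rate = (36.2 − 19.3) / (63/60)

16.0952 L/hr


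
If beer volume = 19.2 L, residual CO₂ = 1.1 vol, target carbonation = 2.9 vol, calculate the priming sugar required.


sugar = (target − residual)·4.0·V
sugar = (2.9 − 1.1)·4.0·19.2

138.2400 g


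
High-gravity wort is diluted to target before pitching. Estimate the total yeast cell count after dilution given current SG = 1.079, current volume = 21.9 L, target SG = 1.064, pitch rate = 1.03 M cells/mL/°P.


V_w = V·((SG_c−1)/(SG_t−1)−1);  °P = 259 − 259/SG_t;  cells = rate·(V+V_w)·°P
V_w = 21.9·((1.079−1)/(1.064−1)−1) = 5.1328
V_final = 21.9 + 5.1328 = 27.0328
°P = 259 − 259/1.064 = 15.5789
cells = 1.03·27.0328·15.5789

433.7770 billion cells


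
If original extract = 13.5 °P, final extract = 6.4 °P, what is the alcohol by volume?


SG = 259/(259 − P);  ABV = (OG − FG)·131.25
OG = 259/(259 − 13.5) = 1.0550
FG = 259/(259 − 6.4) = 1.0253
ABV = (1.0550 − 1.0253)·131.25

3.8920 % ABV


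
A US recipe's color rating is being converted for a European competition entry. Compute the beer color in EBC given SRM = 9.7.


EBC = SRM · 1.97
EBC = 9.7 · 1.97

19.1090 EBC


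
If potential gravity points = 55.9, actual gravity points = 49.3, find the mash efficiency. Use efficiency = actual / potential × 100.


efficiency = 49.3 / 55.9 × 100

88.1932 %


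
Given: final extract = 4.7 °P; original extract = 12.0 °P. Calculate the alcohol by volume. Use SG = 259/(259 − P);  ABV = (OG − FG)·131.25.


OG = 259/(259 − 12.0) = 1.0486
FG = 259/(259 − 4.7) = 1.0185
ABV = (1.0486 − 1.0185)·131.25

3.9507 % ABV


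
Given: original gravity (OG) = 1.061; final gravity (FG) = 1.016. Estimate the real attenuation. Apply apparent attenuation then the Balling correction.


AA = (OG−FG)/(OG−1)·100;  RA = AA·0.8192
AA = (1.061 − 1.016)/(1.061 − 1)·100 = 73.7705
RA = 73.7705·0.8192

60.4328 %
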